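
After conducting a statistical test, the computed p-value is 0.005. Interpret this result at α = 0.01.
Since p = 0.005 < α = 0.01, reject H₀.
There is sufficient evidence to reject the null hypothesis; the result is statistically significant at the 0.01 level.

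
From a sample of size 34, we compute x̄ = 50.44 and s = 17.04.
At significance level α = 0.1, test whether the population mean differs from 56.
One-sample t-test:
H₀: μ = 56
H₁: μ ≠ 56
df = n - 1 = 33
t = (x̄ - μ₀) / (s/√n) = (50.44 - 56) / (17.04/√34) = -1.903
p-value = 0.0659

Since p-value < α = 0.1, we reject H₀.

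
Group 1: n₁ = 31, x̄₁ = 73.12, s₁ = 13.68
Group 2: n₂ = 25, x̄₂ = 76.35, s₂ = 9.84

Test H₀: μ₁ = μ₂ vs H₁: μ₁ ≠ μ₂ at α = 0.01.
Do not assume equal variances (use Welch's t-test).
Welch's two-sample t-test:
H₀: μ₁ = μ₂
H₁: μ₁ ≠ μ₂
s₁²/n₁ = 13.68²/31 = 6.0369,  s₂²/n₂ = 9.84²/25 = 3.8730
SE = √(s₁²/n₁ + s₂²/n₂) = √(6.0369 + 3.8730) = 3.1480
df (Welch-Satterthwaite) = (s₁²/n₁ + s₂²/n₂)² / [(s₁²/n₁)²/(n₁-1) + (s₂²/n₂)²/(n₂-1)] ≈ 53.38
t = (x̄₁ - x̄₂) / SE = (73.12 - 76.35) / 3.1480 = -3.23 / 3.1480 = -1.026
p-value = 0.3095

Since p-value > α = 0.01, we fail to reject H₀.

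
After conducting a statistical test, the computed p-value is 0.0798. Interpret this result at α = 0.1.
Since p = 0.0798 < α = 0.1, reject H₀.
There is sufficient evidence to reject the null hypothesis; the result is statistically significant at the 0.1 level.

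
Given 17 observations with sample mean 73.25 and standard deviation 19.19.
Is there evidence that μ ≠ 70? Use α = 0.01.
One-sample t-test:
H₀: μ = 70
H₁: μ ≠ 70
df = n - 1 = 16
t = (x̄ - μ₀) / (s/√n) = (73.25 - 70) / (19.19/√17) = 0.698
p-value = 0.4950

Since p-value > α = 0.01, we fail to reject H₀.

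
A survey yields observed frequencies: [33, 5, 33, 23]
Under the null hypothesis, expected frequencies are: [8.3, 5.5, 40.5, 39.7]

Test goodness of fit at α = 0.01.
Chi-square goodness of fit test:
H₀: observed counts match expected distribution
H₁: observed counts differ from expected distribution
df = k - 1 = 3
χ² = Σ(O - E)²/E
   = (33 - 8.3)²/8.3 + (5 - 5.5)²/5.5 + (33 - 40.5)²/40.5 + (23 - 39.7)²/39.7
   = 73.505 + 0.045 + 1.389 + 7.025
   = 81.96
p-value < 0.0001

Since p-value < α = 0.01, we reject H₀.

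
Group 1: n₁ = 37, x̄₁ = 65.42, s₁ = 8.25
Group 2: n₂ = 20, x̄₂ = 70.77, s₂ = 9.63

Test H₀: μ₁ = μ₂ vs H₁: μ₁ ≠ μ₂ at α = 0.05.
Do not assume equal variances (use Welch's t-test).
Welch's two-sample t-test:
H₀: μ₁ = μ₂
H₁: μ₁ ≠ μ₂
s₁²/n₁ = 8.25²/37 = 1.8395,  s₂²/n₂ = 9.63²/20 = 4.6368
SE = √(s₁²/n₁ + s₂²/n₂) = √(1.8395 + 4.6368) = 2.5449
df (Welch-Satterthwaite) = (s₁²/n₁ + s₂²/n₂)² / [(s₁²/n₁)²/(n₁-1) + (s₂²/n₂)²/(n₂-1)] ≈ 34.22
t = (x̄₁ - x̄₂) / SE = (65.42 - 70.77) / 2.5449 = -5.35 / 2.5449 = -2.102
p-value = 0.0430

Since p-value < α = 0.05, we reject H₀.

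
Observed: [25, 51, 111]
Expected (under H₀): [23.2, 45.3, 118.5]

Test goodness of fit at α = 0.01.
Chi-square goodness of fit test:
H₀: observed counts match expected distribution
H₁: observed counts differ from expected distribution
df = k - 1 = 2
χ² = Σ(O - E)²/E
   = (25 - 23.2)²/23.2 + (51 - 45.3)²/45.3 + (111 - 118.5)²/118.5
   = 0.140 + 0.717 + 0.475
   = 1.33
p-value = 0.5139

Since p-value > α = 0.01, we fail to reject H₀.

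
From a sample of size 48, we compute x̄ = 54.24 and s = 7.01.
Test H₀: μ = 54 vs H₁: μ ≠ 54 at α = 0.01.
One-sample t-test:
H₀: μ = 54
H₁: μ ≠ 54
df = n - 1 = 47
t = (x̄ - μ₀) / (s/√n) = (54.24 - 54) / (7.01/√48) = 0.237
p-value = 0.8135

Since p-value > α = 0.01, we fail to reject H₀.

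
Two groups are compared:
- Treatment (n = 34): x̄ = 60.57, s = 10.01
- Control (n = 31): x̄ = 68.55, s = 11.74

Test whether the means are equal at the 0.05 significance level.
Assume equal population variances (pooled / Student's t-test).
Student's two-sample t-test (equal variances):
H₀: μ₁ = μ₂
H₁: μ₁ ≠ μ₂
df = n₁ + n₂ - 2 = 63
Pooled variance s_p² = [(n₁-1)s₁² + (n₂-1)s₂²] / (n₁ + n₂ - 2) = [(33)(10.01²) + (30)(11.74²)] / 63 = 118.1180
SE = √(s_p²(1/n₁ + 1/n₂)) = √(118.1180 × (1/34 + 1/31)) = 2.6989
t = (x̄₁ - x̄₂) / SE = (60.57 - 68.55) / 2.6989 = -7.98 / 2.6989 = -2.957
p-value = 0.0044

Since p-value < α = 0.05, we reject H₀.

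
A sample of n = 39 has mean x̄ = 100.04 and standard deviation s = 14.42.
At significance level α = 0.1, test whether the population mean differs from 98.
One-sample t-test:
H₀: μ = 98
H₁: μ ≠ 98
df = n - 1 = 38
t = (x̄ - μ₀) / (s/√n) = (100.04 - 98) / (14.42/√39) = 0.883
p-value = 0.3825

Since p-value > α = 0.1, we fail to reject H₀.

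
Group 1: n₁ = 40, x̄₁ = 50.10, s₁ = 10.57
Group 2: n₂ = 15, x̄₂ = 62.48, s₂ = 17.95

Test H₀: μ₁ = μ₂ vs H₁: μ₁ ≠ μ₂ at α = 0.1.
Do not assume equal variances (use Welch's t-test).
Welch's two-sample t-test:
H₀: μ₁ = μ₂
H₁: μ₁ ≠ μ₂
s₁²/n₁ = 10.57²/40 = 2.7931,  s₂²/n₂ = 17.95²/15 = 21.4802
SE = √(s₁²/n₁ + s₂²/n₂) = √(2.7931 + 21.4802) = 4.9268
df (Welch-Satterthwaite) = (s₁²/n₁ + s₂²/n₂)² / [(s₁²/n₁)²/(n₁-1) + (s₂²/n₂)²/(n₂-1)] ≈ 17.77
t = (x̄₁ - x̄₂) / SE = (50.10 - 62.48) / 4.9268 = -12.38 / 4.9268 = -2.513
p-value = 0.0219

Since p-value < α = 0.1, we reject H₀.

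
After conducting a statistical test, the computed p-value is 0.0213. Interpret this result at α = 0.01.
Since p = 0.0213 > α = 0.01, fail to reject H₀.
There is insufficient evidence to reject the null hypothesis; the result is not statistically significant at the 0.01 level.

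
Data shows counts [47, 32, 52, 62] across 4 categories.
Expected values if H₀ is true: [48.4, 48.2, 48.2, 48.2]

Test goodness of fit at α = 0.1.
Chi-square goodness of fit test:
H₀: observed counts match expected distribution
H₁: observed counts differ from expected distribution
df = k - 1 = 3
χ² = Σ(O - E)²/E
   = (47 - 48.4)²/48.4 + (32 - 48.2)²/48.2 + (52 - 48.2)²/48.2 + (62 - 48.2)²/48.2
   = 0.040 + 5.445 + 0.300 + 3.951
   = 9.74
p-value = 0.0209

Since p-value < α = 0.1, we reject H₀.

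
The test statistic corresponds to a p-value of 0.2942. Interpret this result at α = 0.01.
Since p = 0.2942 > α = 0.01, fail to reject H₀.
There is insufficient evidence to reject the null hypothesis; the result is not statistically significant at the 0.01 level.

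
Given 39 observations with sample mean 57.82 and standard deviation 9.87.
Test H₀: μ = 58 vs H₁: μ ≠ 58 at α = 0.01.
One-sample t-test:
H₀: μ = 58
H₁: μ ≠ 58
df = n - 1 = 38
t = (x̄ - μ₀) / (s/√n) = (57.82 - 58) / (9.87/√39) = -0.114
p-value = 0.9099

Since p-value > α = 0.01, we fail to reject H₀.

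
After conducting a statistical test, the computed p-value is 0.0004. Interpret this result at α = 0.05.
Since p = 0.0004 < α = 0.05, reject H₀.
There is sufficient evidence to reject the null hypothesis; the result is statistically significant at the 0.05 level.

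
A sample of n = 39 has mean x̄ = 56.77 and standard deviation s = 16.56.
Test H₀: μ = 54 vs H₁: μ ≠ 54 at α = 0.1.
One-sample t-test:
H₀: μ = 54
H₁: μ ≠ 54
df = n - 1 = 38
t = (x̄ - μ₀) / (s/√n) = (56.77 - 54) / (16.56/√39) = 1.045
p-value = 0.3028

Since p-value > α = 0.1, we fail to reject H₀.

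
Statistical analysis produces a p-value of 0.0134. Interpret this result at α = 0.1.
Since p = 0.0134 < α = 0.1, reject H₀.
There is sufficient evidence to reject the null hypothesis; the result is statistically significant at the 0.1 level.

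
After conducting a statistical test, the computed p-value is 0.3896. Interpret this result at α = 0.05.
Since p = 0.3896 > α = 0.05, fail to reject H₀.
There is insufficient evidence to reject the null hypothesis; the result is not statistically significant at the 0.05 level.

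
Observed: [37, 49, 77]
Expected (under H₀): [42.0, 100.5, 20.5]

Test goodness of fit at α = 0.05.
Chi-square goodness of fit test:
H₀: observed counts match expected distribution
H₁: observed counts differ from expected distribution
df = k - 1 = 2
χ² = Σ(O - E)²/E
   = (37 - 42.0)²/42.0 + (49 - 100.5)²/100.5 + (77 - 20.5)²/20.5
   = 0.595 + 26.391 + 155.720
   = 182.71
p-value < 0.0001

Since p-value < α = 0.05, we reject H₀.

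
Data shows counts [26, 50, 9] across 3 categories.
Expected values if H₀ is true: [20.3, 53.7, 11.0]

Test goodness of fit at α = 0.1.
Chi-square goodness of fit test:
H₀: observed counts match expected distribution
H₁: observed counts differ from expected distribution
df = k - 1 = 2
χ² = Σ(O - E)²/E
   = (26 - 20.3)²/20.3 + (50 - 53.7)²/53.7 + (9 - 11.0)²/11.0
   = 1.600 + 0.255 + 0.364
   = 2.22
p-value = 0.3297

Since p-value > α = 0.1, we fail to reject H₀.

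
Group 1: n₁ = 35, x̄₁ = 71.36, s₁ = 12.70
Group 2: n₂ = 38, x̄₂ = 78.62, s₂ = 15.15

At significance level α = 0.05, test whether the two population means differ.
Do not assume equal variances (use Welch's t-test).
Welch's two-sample t-test:
H₀: μ₁ = μ₂
H₁: μ₁ ≠ μ₂
s₁²/n₁ = 12.70²/35 = 4.6083,  s₂²/n₂ = 15.15²/38 = 6.0401
SE = √(s₁²/n₁ + s₂²/n₂) = √(4.6083 + 6.0401) = 3.2632
df (Welch-Satterthwaite) = (s₁²/n₁ + s₂²/n₂)² / [(s₁²/n₁)²/(n₁-1) + (s₂²/n₂)²/(n₂-1)] ≈ 70.40
t = (x̄₁ - x̄₂) / SE = (71.36 - 78.62) / 3.2632 = -7.26 / 3.2632 = -2.225
p-value = 0.0293

Since p-value < α = 0.05, we reject H₀.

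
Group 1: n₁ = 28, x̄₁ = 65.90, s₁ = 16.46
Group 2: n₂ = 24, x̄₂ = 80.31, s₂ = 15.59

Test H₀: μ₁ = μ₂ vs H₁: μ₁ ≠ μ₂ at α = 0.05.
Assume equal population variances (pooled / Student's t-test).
Student's two-sample t-test (equal variances):
H₀: μ₁ = μ₂
H₁: μ₁ ≠ μ₂
df = n₁ + n₂ - 2 = 50
Pooled variance s_p² = [(n₁-1)s₁² + (n₂-1)s₂²] / (n₁ + n₂ - 2) = [(27)(16.46²) + (23)(15.59²)] / 50 = 258.1052
SE = √(s_p²(1/n₁ + 1/n₂)) = √(258.1052 × (1/28 + 1/24)) = 4.4691
t = (x̄₁ - x̄₂) / SE = (65.90 - 80.31) / 4.4691 = -14.41 / 4.4691 = -3.224
p-value = 0.0022

Since p-value < α = 0.05, we reject H₀.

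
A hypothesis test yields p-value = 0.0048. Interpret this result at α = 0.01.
Since p = 0.0048 < α = 0.01, reject H₀.
There is sufficient evidence to reject the null hypothesis; the result is statistically significant at the 0.01 level.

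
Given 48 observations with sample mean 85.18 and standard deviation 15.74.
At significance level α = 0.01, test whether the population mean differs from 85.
One-sample t-test:
H₀: μ = 85
H₁: μ ≠ 85
df = n - 1 = 47
t = (x̄ - μ₀) / (s/√n) = (85.18 - 85) / (15.74/√48) = 0.079
p-value = 0.9372

Since p-value > α = 0.01, we fail to reject H₀.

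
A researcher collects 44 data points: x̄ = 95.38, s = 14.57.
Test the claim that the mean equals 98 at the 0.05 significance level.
One-sample t-test:
H₀: μ = 98
H₁: μ ≠ 98
df = n - 1 = 43
t = (x̄ - μ₀) / (s/√n) = (95.38 - 98) / (14.57/√44) = -1.193
p-value = 0.2395

Since p-value > α = 0.05, we fail to reject H₀.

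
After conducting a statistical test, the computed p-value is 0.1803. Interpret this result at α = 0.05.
Since p = 0.1803 > α = 0.05, fail to reject H₀.
There is insufficient evidence to reject the null hypothesis; the result is not statistically significant at the 0.05 level.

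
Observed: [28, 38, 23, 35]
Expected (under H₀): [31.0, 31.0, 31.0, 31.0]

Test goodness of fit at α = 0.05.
Chi-square goodness of fit test:
H₀: observed counts match expected distribution
H₁: observed counts differ from expected distribution
df = k - 1 = 3
χ² = Σ(O - E)²/E
   = (28 - 31.0)²/31.0 + (38 - 31.0)²/31.0 + (23 - 31.0)²/31.0 + (35 - 31.0)²/31.0
   = 0.290 + 1.581 + 2.065 + 0.516
   = 4.45
p-value = 0.2166

Since p-value > α = 0.05, we fail to reject H₀.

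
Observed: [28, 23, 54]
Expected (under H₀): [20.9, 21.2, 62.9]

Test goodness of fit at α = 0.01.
Chi-square goodness of fit test:
H₀: observed counts match expected distribution
H₁: observed counts differ from expected distribution
df = k - 1 = 2
χ² = Σ(O - E)²/E
   = (28 - 20.9)²/20.9 + (23 - 21.2)²/21.2 + (54 - 62.9)²/62.9
   = 2.412 + 0.153 + 1.259
   = 3.82
p-value = 0.1478

Since p-value > α = 0.01, we fail to reject H₀.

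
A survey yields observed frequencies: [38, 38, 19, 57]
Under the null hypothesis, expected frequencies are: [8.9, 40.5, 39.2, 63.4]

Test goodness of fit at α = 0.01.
Chi-square goodness of fit test:
H₀: observed counts match expected distribution
H₁: observed counts differ from expected distribution
df = k - 1 = 3
χ² = Σ(O - E)²/E
   = (38 - 8.9)²/8.9 + (38 - 40.5)²/40.5 + (19 - 39.2)²/39.2 + (57 - 63.4)²/63.4
   = 95.147 + 0.154 + 10.409 + 0.646
   = 106.36
p-value < 0.0001

Since p-value < α = 0.01, we reject H₀.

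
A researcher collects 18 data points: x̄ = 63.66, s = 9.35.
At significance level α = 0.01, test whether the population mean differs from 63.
One-sample t-test:
H₀: μ = 63
H₁: μ ≠ 63
df = n - 1 = 17
t = (x̄ - μ₀) / (s/√n) = (63.66 - 63) / (9.35/√18) = 0.299
p-value = 0.7682

Since p-value > α = 0.01, we fail to reject H₀.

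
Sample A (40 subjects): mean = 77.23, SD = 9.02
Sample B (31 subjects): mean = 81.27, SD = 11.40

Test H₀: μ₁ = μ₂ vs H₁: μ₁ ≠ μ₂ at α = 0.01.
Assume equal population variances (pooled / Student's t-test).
Student's two-sample t-test (equal variances):
H₀: μ₁ = μ₂
H₁: μ₁ ≠ μ₂
df = n₁ + n₂ - 2 = 69
Pooled variance s_p² = [(n₁-1)s₁² + (n₂-1)s₂²] / (n₁ + n₂ - 2) = [(39)(9.02²) + (30)(11.40²)] / 69 = 102.4907
SE = √(s_p²(1/n₁ + 1/n₂)) = √(102.4907 × (1/40 + 1/31)) = 2.4225
t = (x̄₁ - x̄₂) / SE = (77.23 - 81.27) / 2.4225 = -4.04 / 2.4225 = -1.668
p-value = 0.0999

Since p-value > α = 0.01, we fail to reject H₀.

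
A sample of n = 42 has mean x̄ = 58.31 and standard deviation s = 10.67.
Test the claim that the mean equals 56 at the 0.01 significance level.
One-sample t-test:
H₀: μ = 56
H₁: μ ≠ 56
df = n - 1 = 41
t = (x̄ - μ₀) / (s/√n) = (58.31 - 56) / (10.67/√42) = 1.403
p-value = 0.1681

Since p-value > α = 0.01, we fail to reject H₀.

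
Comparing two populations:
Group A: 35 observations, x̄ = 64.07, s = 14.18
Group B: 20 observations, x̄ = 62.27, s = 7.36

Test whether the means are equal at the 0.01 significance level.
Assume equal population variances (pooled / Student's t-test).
Student's two-sample t-test (equal variances):
H₀: μ₁ = μ₂
H₁: μ₁ ≠ μ₂
df = n₁ + n₂ - 2 = 53
Pooled variance s_p² = [(n₁-1)s₁² + (n₂-1)s₂²] / (n₁ + n₂ - 2) = [(34)(14.18²) + (19)(7.36²)] / 53 = 148.4091
SE = √(s_p²(1/n₁ + 1/n₂)) = √(148.4091 × (1/35 + 1/20)) = 3.4148
t = (x̄₁ - x̄₂) / SE = (64.07 - 62.27) / 3.4148 = 1.80 / 3.4148 = 0.527
p-value = 0.6003

Since p-value > α = 0.01, we fail to reject H₀.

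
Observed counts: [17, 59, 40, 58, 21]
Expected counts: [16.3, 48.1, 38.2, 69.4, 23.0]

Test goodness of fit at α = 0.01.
Chi-square goodness of fit test:
H₀: observed counts match expected distribution
H₁: observed counts differ from expected distribution
df = k - 1 = 4
χ² = Σ(O - E)²/E
   = (17 - 16.3)²/16.3 + (59 - 48.1)²/48.1 + (40 - 38.2)²/38.2 + (58 - 69.4)²/69.4 + (21 - 23.0)²/23.0
   = 0.030 + 2.470 + 0.085 + 1.873 + 0.174
   = 4.63
p-value = 0.3272

Since p-value > α = 0.01, we fail to reject H₀.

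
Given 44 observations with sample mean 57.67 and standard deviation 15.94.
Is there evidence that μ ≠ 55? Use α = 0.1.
One-sample t-test:
H₀: μ = 55
H₁: μ ≠ 55
df = n - 1 = 43
t = (x̄ - μ₀) / (s/√n) = (57.67 - 55) / (15.94/√44) = 1.111
p-value = 0.2727

Since p-value > α = 0.1, we fail to reject H₀.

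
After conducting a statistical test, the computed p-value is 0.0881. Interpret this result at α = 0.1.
Since p = 0.0881 < α = 0.1, reject H₀.
There is sufficient evidence to reject the null hypothesis; the result is statistically significant at the 0.1 level.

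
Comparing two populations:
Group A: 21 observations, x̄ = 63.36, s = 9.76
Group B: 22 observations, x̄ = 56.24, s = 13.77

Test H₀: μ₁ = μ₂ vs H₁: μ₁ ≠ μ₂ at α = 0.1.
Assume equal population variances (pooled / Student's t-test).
Student's two-sample t-test (equal variances):
H₀: μ₁ = μ₂
H₁: μ₁ ≠ μ₂
df = n₁ + n₂ - 2 = 41
Pooled variance s_p² = [(n₁-1)s₁² + (n₂-1)s₂²] / (n₁ + n₂ - 2) = [(20)(9.76²) + (21)(13.77²)] / 41 = 143.5859
SE = √(s_p²(1/n₁ + 1/n₂)) = √(143.5859 × (1/21 + 1/22)) = 3.6557
t = (x̄₁ - x̄₂) / SE = (63.36 - 56.24) / 3.6557 = 7.12 / 3.6557 = 1.948
p-value = 0.0583

Since p-value < α = 0.1, we reject H₀.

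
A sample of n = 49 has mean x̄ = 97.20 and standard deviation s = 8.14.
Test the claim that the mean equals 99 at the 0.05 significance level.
One-sample t-test:
H₀: μ = 99
H₁: μ ≠ 99
df = n - 1 = 48
t = (x̄ - μ₀) / (s/√n) = (97.20 - 99) / (8.14/√49) = -1.548
p-value = 0.1282

Since p-value > α = 0.05, we fail to reject H₀.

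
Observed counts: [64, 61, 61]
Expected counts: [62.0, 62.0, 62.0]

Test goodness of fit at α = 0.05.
Chi-square goodness of fit test:
H₀: observed counts match expected distribution
H₁: observed counts differ from expected distribution
df = k - 1 = 2
χ² = Σ(O - E)²/E
   = (64 - 62.0)²/62.0 + (61 - 62.0)²/62.0 + (61 - 62.0)²/62.0
   = 0.065 + 0.016 + 0.016
   = 0.10
p-value = 0.9528

Since p-value > α = 0.05, we fail to reject H₀.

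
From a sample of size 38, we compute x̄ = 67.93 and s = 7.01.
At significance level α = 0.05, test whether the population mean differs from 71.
One-sample t-test:
H₀: μ = 71
H₁: μ ≠ 71
df = n - 1 = 37
t = (x̄ - μ₀) / (s/√n) = (67.93 - 71) / (7.01/√38) = -2.700
p-value = 0.0104

Since p-value < α = 0.05, we reject H₀.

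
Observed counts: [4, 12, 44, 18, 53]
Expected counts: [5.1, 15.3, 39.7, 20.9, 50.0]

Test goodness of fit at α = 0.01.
Chi-square goodness of fit test:
H₀: observed counts match expected distribution
H₁: observed counts differ from expected distribution
df = k - 1 = 4
χ² = Σ(O - E)²/E
   = (4 - 5.1)²/5.1 + (12 - 15.3)²/15.3 + (44 - 39.7)²/39.7 + (18 - 20.9)²/20.9 + (53 - 50.0)²/50.0
   = 0.237 + 0.712 + 0.466 + 0.402 + 0.180
   = 2.00
p-value = 0.7363

Since p-value > α = 0.01, we fail to reject H₀.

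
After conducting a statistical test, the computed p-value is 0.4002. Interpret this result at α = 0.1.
Since p = 0.4002 > α = 0.1, fail to reject H₀.
There is insufficient evidence to reject the null hypothesis; the result is not statistically significant at the 0.1 level.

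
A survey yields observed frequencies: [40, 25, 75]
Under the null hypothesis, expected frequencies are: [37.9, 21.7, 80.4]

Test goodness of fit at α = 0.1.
Chi-square goodness of fit test:
H₀: observed counts match expected distribution
H₁: observed counts differ from expected distribution
df = k - 1 = 2
χ² = Σ(O - E)²/E
   = (40 - 37.9)²/37.9 + (25 - 21.7)²/21.7 + (75 - 80.4)²/80.4
   = 0.116 + 0.502 + 0.363
   = 0.98
p-value = 0.6124

Since p-value > α = 0.1, we fail to reject H₀.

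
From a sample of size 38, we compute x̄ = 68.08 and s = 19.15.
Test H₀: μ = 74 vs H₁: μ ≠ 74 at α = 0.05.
One-sample t-test:
H₀: μ = 74
H₁: μ ≠ 74
df = n - 1 = 37
t = (x̄ - μ₀) / (s/√n) = (68.08 - 74) / (19.15/√38) = -1.906
p-value = 0.0645

Since p-value > α = 0.05, we fail to reject H₀.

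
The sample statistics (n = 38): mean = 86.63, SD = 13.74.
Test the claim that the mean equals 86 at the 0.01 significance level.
One-sample t-test:
H₀: μ = 86
H₁: μ ≠ 86
df = n - 1 = 37
t = (x̄ - μ₀) / (s/√n) = (86.63 - 86) / (13.74/√38) = 0.283
p-value = 0.7790

Since p-value > α = 0.01, we fail to reject H₀.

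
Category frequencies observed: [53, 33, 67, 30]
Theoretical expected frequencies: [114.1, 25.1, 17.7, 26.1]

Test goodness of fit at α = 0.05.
Chi-square goodness of fit test:
H₀: observed counts match expected distribution
H₁: observed counts differ from expected distribution
df = k - 1 = 3
χ² = Σ(O - E)²/E
   = (53 - 114.1)²/114.1 + (33 - 25.1)²/25.1 + (67 - 17.7)²/17.7 + (30 - 26.1)²/26.1
   = 32.719 + 2.486 + 137.316 + 0.583
   = 173.10
p-value < 0.0001

Since p-value < α = 0.05, we reject H₀.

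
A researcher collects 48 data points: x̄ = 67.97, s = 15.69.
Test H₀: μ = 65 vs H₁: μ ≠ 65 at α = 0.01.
One-sample t-test:
H₀: μ = 65
H₁: μ ≠ 65
df = n - 1 = 47
t = (x̄ - μ₀) / (s/√n) = (67.97 - 65) / (15.69/√48) = 1.311
p-value = 0.1961

Since p-value > α = 0.01, we fail to reject H₀.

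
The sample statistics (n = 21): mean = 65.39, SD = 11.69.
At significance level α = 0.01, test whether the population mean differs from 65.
One-sample t-test:
H₀: μ = 65
H₁: μ ≠ 65
df = n - 1 = 20
t = (x̄ - μ₀) / (s/√n) = (65.39 - 65) / (11.69/√21) = 0.153
p-value = 0.8800

Since p-value > α = 0.01, we fail to reject H₀.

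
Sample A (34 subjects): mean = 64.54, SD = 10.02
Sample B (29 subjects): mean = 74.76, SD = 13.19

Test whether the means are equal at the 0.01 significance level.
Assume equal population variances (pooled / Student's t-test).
Student's two-sample t-test (equal variances):
H₀: μ₁ = μ₂
H₁: μ₁ ≠ μ₂
df = n₁ + n₂ - 2 = 61
Pooled variance s_p² = [(n₁-1)s₁² + (n₂-1)s₂²] / (n₁ + n₂ - 2) = [(33)(10.02²) + (28)(13.19²)] / 61 = 134.1729
SE = √(s_p²(1/n₁ + 1/n₂)) = √(134.1729 × (1/34 + 1/29)) = 2.9280
t = (x̄₁ - x̄₂) / SE = (64.54 - 74.76) / 2.9280 = -10.22 / 2.9280 = -3.490
p-value = 0.0009

Since p-value < α = 0.01, we reject H₀.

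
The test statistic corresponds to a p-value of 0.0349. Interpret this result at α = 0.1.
Since p = 0.0349 < α = 0.1, reject H₀.
There is sufficient evidence to reject the null hypothesis; the result is statistically significant at the 0.1 level.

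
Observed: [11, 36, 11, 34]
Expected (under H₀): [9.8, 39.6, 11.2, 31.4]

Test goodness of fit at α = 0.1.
Chi-square goodness of fit test:
H₀: observed counts match expected distribution
H₁: observed counts differ from expected distribution
df = k - 1 = 3
χ² = Σ(O - E)²/E
   = (11 - 9.8)²/9.8 + (36 - 39.6)²/39.6 + (11 - 11.2)²/11.2 + (34 - 31.4)²/31.4
   = 0.147 + 0.327 + 0.004 + 0.215
   = 0.69
p-value = 0.8748

Since p-value > α = 0.1, we fail to reject H₀.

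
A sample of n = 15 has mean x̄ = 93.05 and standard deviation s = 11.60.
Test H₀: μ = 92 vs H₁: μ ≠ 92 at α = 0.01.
One-sample t-test:
H₀: μ = 92
H₁: μ ≠ 92
df = n - 1 = 14
t = (x̄ - μ₀) / (s/√n) = (93.05 - 92) / (11.60/√15) = 0.351
p-value = 0.7311

Since p-value > α = 0.01, we fail to reject H₀.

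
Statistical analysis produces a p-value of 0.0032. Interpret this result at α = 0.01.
Since p = 0.0032 < α = 0.01, reject H₀.
There is sufficient evidence to reject the null hypothesis; the result is statistically significant at the 0.01 level.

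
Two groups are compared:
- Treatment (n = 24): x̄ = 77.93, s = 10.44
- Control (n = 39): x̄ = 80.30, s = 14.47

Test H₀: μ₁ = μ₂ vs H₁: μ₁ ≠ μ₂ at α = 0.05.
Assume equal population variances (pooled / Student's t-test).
Student's two-sample t-test (equal variances):
H₀: μ₁ = μ₂
H₁: μ₁ ≠ μ₂
df = n₁ + n₂ - 2 = 61
Pooled variance s_p² = [(n₁-1)s₁² + (n₂-1)s₂²] / (n₁ + n₂ - 2) = [(23)(10.44²) + (38)(14.47²)] / 61 = 171.5300
SE = √(s_p²(1/n₁ + 1/n₂)) = √(171.5300 × (1/24 + 1/39)) = 3.3978
t = (x̄₁ - x̄₂) / SE = (77.93 - 80.30) / 3.3978 = -2.37 / 3.3978 = -0.698
p-value = 0.4881

Since p-value > α = 0.05, we fail to reject H₀.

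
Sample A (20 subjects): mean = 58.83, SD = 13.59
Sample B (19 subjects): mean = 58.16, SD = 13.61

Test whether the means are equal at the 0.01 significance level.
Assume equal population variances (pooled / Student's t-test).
Student's two-sample t-test (equal variances):
H₀: μ₁ = μ₂
H₁: μ₁ ≠ μ₂
df = n₁ + n₂ - 2 = 37
Pooled variance s_p² = [(n₁-1)s₁² + (n₂-1)s₂²] / (n₁ + n₂ - 2) = [(19)(13.59²) + (18)(13.61²)] / 37 = 184.9527
SE = √(s_p²(1/n₁ + 1/n₂)) = √(184.9527 × (1/20 + 1/19)) = 4.3568
t = (x̄₁ - x̄₂) / SE = (58.83 - 58.16) / 4.3568 = 0.67 / 4.3568 = 0.154
p-value = 0.8786

Since p-value > α = 0.01, we fail to reject H₀.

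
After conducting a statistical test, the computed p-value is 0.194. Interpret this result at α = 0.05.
Since p = 0.194 > α = 0.05, fail to reject H₀.
There is insufficient evidence to reject the null hypothesis; the result is not statistically significant at the 0.05 level.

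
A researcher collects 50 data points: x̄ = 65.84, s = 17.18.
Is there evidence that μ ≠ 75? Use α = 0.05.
One-sample t-test:
H₀: μ = 75
H₁: μ ≠ 75
df = n - 1 = 49
t = (x̄ - μ₀) / (s/√n) = (65.84 - 75) / (17.18/√50) = -3.770
p-value = 0.0004

Since p-value < α = 0.05, we reject H₀.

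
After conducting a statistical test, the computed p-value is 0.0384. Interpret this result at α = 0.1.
Since p = 0.0384 < α = 0.1, reject H₀.
There is sufficient evidence to reject the null hypothesis; the result is statistically significant at the 0.1 level.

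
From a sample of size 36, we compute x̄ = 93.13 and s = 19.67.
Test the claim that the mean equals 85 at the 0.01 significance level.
One-sample t-test:
H₀: μ = 85
H₁: μ ≠ 85
df = n - 1 = 35
t = (x̄ - μ₀) / (s/√n) = (93.13 - 85) / (19.67/√36) = 2.480
p-value = 0.0181

Since p-value > α = 0.01, we fail to reject H₀.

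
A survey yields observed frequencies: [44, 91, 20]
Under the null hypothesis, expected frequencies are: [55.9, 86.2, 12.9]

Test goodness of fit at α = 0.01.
Chi-square goodness of fit test:
H₀: observed counts match expected distribution
H₁: observed counts differ from expected distribution
df = k - 1 = 2
χ² = Σ(O - E)²/E
   = (44 - 55.9)²/55.9 + (91 - 86.2)²/86.2 + (20 - 12.9)²/12.9
   = 2.533 + 0.267 + 3.908
   = 6.71
p-value = 0.0349

Since p-value > α = 0.01, we fail to reject H₀.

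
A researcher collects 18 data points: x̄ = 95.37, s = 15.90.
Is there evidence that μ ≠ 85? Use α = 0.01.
One-sample t-test:
H₀: μ = 85
H₁: μ ≠ 85
df = n - 1 = 17
t = (x̄ - μ₀) / (s/√n) = (95.37 - 85) / (15.90/√18) = 2.767
p-value = 0.0132

Since p-value > α = 0.01, we fail to reject H₀.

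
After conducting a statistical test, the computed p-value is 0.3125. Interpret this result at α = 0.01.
Since p = 0.3125 > α = 0.01, fail to reject H₀.
There is insufficient evidence to reject the null hypothesis; the result is not statistically significant at the 0.01 level.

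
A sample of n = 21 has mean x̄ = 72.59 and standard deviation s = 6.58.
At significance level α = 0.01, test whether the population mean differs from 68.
One-sample t-test:
H₀: μ = 68
H₁: μ ≠ 68
df = n - 1 = 20
t = (x̄ - μ₀) / (s/√n) = (72.59 - 68) / (6.58/√21) = 3.197
p-value = 0.0045

Since p-value < α = 0.01, we reject H₀.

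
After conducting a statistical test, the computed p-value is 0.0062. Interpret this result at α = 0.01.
Since p = 0.0062 < α = 0.01, reject H₀.
There is sufficient evidence to reject the null hypothesis; the result is statistically significant at the 0.01 level.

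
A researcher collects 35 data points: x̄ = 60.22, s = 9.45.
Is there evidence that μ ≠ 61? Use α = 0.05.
One-sample t-test:
H₀: μ = 61
H₁: μ ≠ 61
df = n - 1 = 34
t = (x̄ - μ₀) / (s/√n) = (60.22 - 61) / (9.45/√35) = -0.488
p-value = 0.6285

Since p-value > α = 0.05, we fail to reject H₀.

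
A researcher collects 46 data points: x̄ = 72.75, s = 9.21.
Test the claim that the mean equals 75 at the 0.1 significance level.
One-sample t-test:
H₀: μ = 75
H₁: μ ≠ 75
df = n - 1 = 45
t = (x̄ - μ₀) / (s/√n) = (72.75 - 75) / (9.21/√46) = -1.657
p-value = 0.1045

Since p-value > α = 0.1, we fail to reject H₀.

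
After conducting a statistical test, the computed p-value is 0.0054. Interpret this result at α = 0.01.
Since p = 0.0054 < α = 0.01, reject H₀.
There is sufficient evidence to reject the null hypothesis; the result is statistically significant at the 0.01 level.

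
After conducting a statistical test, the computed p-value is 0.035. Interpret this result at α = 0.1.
Since p = 0.035 < α = 0.1, reject H₀.
There is sufficient evidence to reject the null hypothesis; the result is statistically significant at the 0.1 level.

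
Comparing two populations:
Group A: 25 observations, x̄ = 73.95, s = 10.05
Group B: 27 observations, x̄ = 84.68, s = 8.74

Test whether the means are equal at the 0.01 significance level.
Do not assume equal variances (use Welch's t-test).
Welch's two-sample t-test:
H₀: μ₁ = μ₂
H₁: μ₁ ≠ μ₂
s₁²/n₁ = 10.05²/25 = 4.0401,  s₂²/n₂ = 8.74²/27 = 2.8292
SE = √(s₁²/n₁ + s₂²/n₂) = √(4.0401 + 2.8292) = 2.6209
df (Welch-Satterthwaite) = (s₁²/n₁ + s₂²/n₂)² / [(s₁²/n₁)²/(n₁-1) + (s₂²/n₂)²/(n₂-1)] ≈ 47.76
t = (x̄₁ - x̄₂) / SE = (73.95 - 84.68) / 2.6209 = -10.73 / 2.6209 = -4.094
p-value = 0.0002

Since p-value < α = 0.01, we reject H₀.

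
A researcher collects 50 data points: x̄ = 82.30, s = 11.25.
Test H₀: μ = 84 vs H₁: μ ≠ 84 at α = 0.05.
One-sample t-test:
H₀: μ = 84
H₁: μ ≠ 84
df = n - 1 = 49
t = (x̄ - μ₀) / (s/√n) = (82.30 - 84) / (11.25/√50) = -1.069
p-value = 0.2905

Since p-value > α = 0.05, we fail to reject H₀.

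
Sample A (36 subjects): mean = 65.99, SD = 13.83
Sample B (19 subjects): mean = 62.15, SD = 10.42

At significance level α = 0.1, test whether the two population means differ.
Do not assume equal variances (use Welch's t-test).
Welch's two-sample t-test:
H₀: μ₁ = μ₂
H₁: μ₁ ≠ μ₂
s₁²/n₁ = 13.83²/36 = 5.3130,  s₂²/n₂ = 10.42²/19 = 5.7145
SE = √(s₁²/n₁ + s₂²/n₂) = √(5.3130 + 5.7145) = 3.3208
df (Welch-Satterthwaite) = (s₁²/n₁ + s₂²/n₂)² / [(s₁²/n₁)²/(n₁-1) + (s₂²/n₂)²/(n₂-1)] ≈ 46.40
t = (x̄₁ - x̄₂) / SE = (65.99 - 62.15) / 3.3208 = 3.84 / 3.3208 = 1.156
p-value = 0.2535

Since p-value > α = 0.1, we fail to reject H₀.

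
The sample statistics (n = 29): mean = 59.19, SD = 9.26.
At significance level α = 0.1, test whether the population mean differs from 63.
One-sample t-test:
H₀: μ = 63
H₁: μ ≠ 63
df = n - 1 = 28
t = (x̄ - μ₀) / (s/√n) = (59.19 - 63) / (9.26/√29) = -2.216
p-value = 0.0350

Since p-value < α = 0.1, we reject H₀.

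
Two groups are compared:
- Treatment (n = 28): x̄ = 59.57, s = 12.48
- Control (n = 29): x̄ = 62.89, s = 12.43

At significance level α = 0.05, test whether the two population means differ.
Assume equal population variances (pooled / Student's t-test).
Student's two-sample t-test (equal variances):
H₀: μ₁ = μ₂
H₁: μ₁ ≠ μ₂
df = n₁ + n₂ - 2 = 55
Pooled variance s_p² = [(n₁-1)s₁² + (n₂-1)s₂²] / (n₁ + n₂ - 2) = [(27)(12.48²) + (28)(12.43²)] / 55 = 155.1163
SE = √(s_p²(1/n₁ + 1/n₂)) = √(155.1163 × (1/28 + 1/29)) = 3.2998
t = (x̄₁ - x̄₂) / SE = (59.57 - 62.89) / 3.2998 = -3.32 / 3.2998 = -1.006
p-value = 0.3188

Since p-value > α = 0.05, we fail to reject H₀.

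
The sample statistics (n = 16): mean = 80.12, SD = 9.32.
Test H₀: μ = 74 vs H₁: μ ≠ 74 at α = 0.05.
One-sample t-test:
H₀: μ = 74
H₁: μ ≠ 74
df = n - 1 = 15
t = (x̄ - μ₀) / (s/√n) = (80.12 - 74) / (9.32/√16) = 2.627
p-value = 0.0191

Since p-value < α = 0.05, we reject H₀.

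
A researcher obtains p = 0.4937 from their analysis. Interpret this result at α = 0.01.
Since p = 0.4937 > α = 0.01, fail to reject H₀.
There is insufficient evidence to reject the null hypothesis; the result is not statistically significant at the 0.01 level.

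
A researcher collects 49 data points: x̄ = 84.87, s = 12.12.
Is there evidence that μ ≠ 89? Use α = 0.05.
One-sample t-test:
H₀: μ = 89
H₁: μ ≠ 89
df = n - 1 = 48
t = (x̄ - μ₀) / (s/√n) = (84.87 - 89) / (12.12/√49) = -2.385
p-value = 0.0211

Since p-value < α = 0.05, we reject H₀.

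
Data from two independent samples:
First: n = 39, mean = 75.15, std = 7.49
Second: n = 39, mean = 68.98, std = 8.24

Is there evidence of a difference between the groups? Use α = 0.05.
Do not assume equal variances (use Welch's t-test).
Welch's two-sample t-test:
H₀: μ₁ = μ₂
H₁: μ₁ ≠ μ₂
s₁²/n₁ = 7.49²/39 = 1.4385,  s₂²/n₂ = 8.24²/39 = 1.7410
SE = √(s₁²/n₁ + s₂²/n₂) = √(1.4385 + 1.7410) = 1.7831
df (Welch-Satterthwaite) = (s₁²/n₁ + s₂²/n₂)² / [(s₁²/n₁)²/(n₁-1) + (s₂²/n₂)²/(n₂-1)] ≈ 75.32
t = (x̄₁ - x̄₂) / SE = (75.15 - 68.98) / 1.7831 = 6.17 / 1.7831 = 3.460
p-value = 0.0009

Since p-value < α = 0.05, we reject H₀.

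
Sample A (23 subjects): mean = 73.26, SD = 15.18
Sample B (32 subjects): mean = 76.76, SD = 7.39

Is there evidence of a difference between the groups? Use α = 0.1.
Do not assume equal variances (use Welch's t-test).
Welch's two-sample t-test:
H₀: μ₁ = μ₂
H₁: μ₁ ≠ μ₂
s₁²/n₁ = 15.18²/23 = 10.0188,  s₂²/n₂ = 7.39²/32 = 1.7066
SE = √(s₁²/n₁ + s₂²/n₂) = √(10.0188 + 1.7066) = 3.4242
df (Welch-Satterthwaite) = (s₁²/n₁ + s₂²/n₂)² / [(s₁²/n₁)²/(n₁-1) + (s₂²/n₂)²/(n₂-1)] ≈ 29.53
t = (x̄₁ - x̄₂) / SE = (73.26 - 76.76) / 3.4242 = -3.50 / 3.4242 = -1.022
p-value = 0.3150

Since p-value > α = 0.1, we fail to reject H₀.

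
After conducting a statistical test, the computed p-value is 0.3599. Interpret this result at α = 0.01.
Since p = 0.3599 > α = 0.01, fail to reject H₀.
There is insufficient evidence to reject the null hypothesis; the result is not statistically significant at the 0.01 level.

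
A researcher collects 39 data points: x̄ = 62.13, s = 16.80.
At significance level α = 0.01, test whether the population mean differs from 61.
One-sample t-test:
H₀: μ = 61
H₁: μ ≠ 61
df = n - 1 = 38
t = (x̄ - μ₀) / (s/√n) = (62.13 - 61) / (16.80/√39) = 0.420
p-value = 0.6768

Since p-value > α = 0.01, we fail to reject H₀.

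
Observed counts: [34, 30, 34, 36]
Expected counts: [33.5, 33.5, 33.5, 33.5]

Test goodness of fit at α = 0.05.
Chi-square goodness of fit test:
H₀: observed counts match expected distribution
H₁: observed counts differ from expected distribution
df = k - 1 = 3
χ² = Σ(O - E)²/E
   = (34 - 33.5)²/33.5 + (30 - 33.5)²/33.5 + (34 - 33.5)²/33.5 + (36 - 33.5)²/33.5
   = 0.007 + 0.366 + 0.007 + 0.187
   = 0.57
p-value = 0.9039

Since p-value > α = 0.05, we fail to reject H₀.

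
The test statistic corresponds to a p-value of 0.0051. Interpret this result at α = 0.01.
Since p = 0.0051 < α = 0.01, reject H₀.
There is sufficient evidence to reject the null hypothesis; the result is statistically significant at the 0.01 level.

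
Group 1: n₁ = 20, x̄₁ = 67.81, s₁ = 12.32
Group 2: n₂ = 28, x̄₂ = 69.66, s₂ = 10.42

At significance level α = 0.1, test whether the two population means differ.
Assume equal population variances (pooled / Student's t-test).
Student's two-sample t-test (equal variances):
H₀: μ₁ = μ₂
H₁: μ₁ ≠ μ₂
df = n₁ + n₂ - 2 = 46
Pooled variance s_p² = [(n₁-1)s₁² + (n₂-1)s₂²] / (n₁ + n₂ - 2) = [(19)(12.32²) + (27)(10.42²)] / 46 = 126.4224
SE = √(s_p²(1/n₁ + 1/n₂)) = √(126.4224 × (1/20 + 1/28)) = 3.2918
t = (x̄₁ - x̄₂) / SE = (67.81 - 69.66) / 3.2918 = -1.85 / 3.2918 = -0.562
p-value = 0.5768

Since p-value > α = 0.1, we fail to reject H₀.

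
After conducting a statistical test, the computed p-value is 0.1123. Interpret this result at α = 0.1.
Since p = 0.1123 > α = 0.1, fail to reject H₀.
There is insufficient evidence to reject the null hypothesis; the result is not statistically significant at the 0.1 level.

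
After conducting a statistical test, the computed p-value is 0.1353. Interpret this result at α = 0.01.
Since p = 0.1353 > α = 0.01, fail to reject H₀.
There is insufficient evidence to reject the null hypothesis; the result is not statistically significant at the 0.01 level.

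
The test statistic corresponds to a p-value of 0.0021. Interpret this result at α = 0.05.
Since p = 0.0021 < α = 0.05, reject H₀.
There is sufficient evidence to reject the null hypothesis; the result is statistically significant at the 0.05 level.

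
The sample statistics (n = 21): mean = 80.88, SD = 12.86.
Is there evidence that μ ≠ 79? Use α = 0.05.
One-sample t-test:
H₀: μ = 79
H₁: μ ≠ 79
df = n - 1 = 20
t = (x̄ - μ₀) / (s/√n) = (80.88 - 79) / (12.86/√21) = 0.670
p-value = 0.5106

Since p-value > α = 0.05, we fail to reject H₀.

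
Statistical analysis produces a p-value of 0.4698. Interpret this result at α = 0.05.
Since p = 0.4698 > α = 0.05, fail to reject H₀.
There is insufficient evidence to reject the null hypothesis; the result is not statistically significant at the 0.05 level.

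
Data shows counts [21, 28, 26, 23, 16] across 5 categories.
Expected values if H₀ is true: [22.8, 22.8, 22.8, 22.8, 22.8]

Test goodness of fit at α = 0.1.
Chi-square goodness of fit test:
H₀: observed counts match expected distribution
H₁: observed counts differ from expected distribution
df = k - 1 = 4
χ² = Σ(O - E)²/E
   = (21 - 22.8)²/22.8 + (28 - 22.8)²/22.8 + (26 - 22.8)²/22.8 + (23 - 22.8)²/22.8 + (16 - 22.8)²/22.8
   = 0.142 + 1.186 + 0.449 + 0.002 + 2.028
   = 3.81
p-value = 0.4328

Since p-value > α = 0.1, we fail to reject H₀.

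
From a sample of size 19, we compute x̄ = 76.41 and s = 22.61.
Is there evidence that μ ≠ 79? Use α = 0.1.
One-sample t-test:
H₀: μ = 79
H₁: μ ≠ 79
df = n - 1 = 18
t = (x̄ - μ₀) / (s/√n) = (76.41 - 79) / (22.61/√19) = -0.499
p-value = 0.6236

Since p-value > α = 0.1, we fail to reject H₀.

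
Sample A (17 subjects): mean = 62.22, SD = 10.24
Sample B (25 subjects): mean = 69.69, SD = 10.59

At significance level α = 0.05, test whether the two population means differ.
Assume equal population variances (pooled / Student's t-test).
Student's two-sample t-test (equal variances):
H₀: μ₁ = μ₂
H₁: μ₁ ≠ μ₂
df = n₁ + n₂ - 2 = 40
Pooled variance s_p² = [(n₁-1)s₁² + (n₂-1)s₂²] / (n₁ + n₂ - 2) = [(16)(10.24²) + (24)(10.59²)] / 40 = 109.2319
SE = √(s_p²(1/n₁ + 1/n₂)) = √(109.2319 × (1/17 + 1/25)) = 3.2855
t = (x̄₁ - x̄₂) / SE = (62.22 - 69.69) / 3.2855 = -7.47 / 3.2855 = -2.274
p-value = 0.0284

Since p-value < α = 0.05, we reject H₀.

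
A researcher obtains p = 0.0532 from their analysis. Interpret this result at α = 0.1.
Since p = 0.0532 < α = 0.1, reject H₀.
There is sufficient evidence to reject the null hypothesis; the result is statistically significant at the 0.1 level.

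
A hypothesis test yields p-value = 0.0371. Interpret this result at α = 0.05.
Since p = 0.0371 < α = 0.05, reject H₀.
There is sufficient evidence to reject the null hypothesis; the result is statistically significant at the 0.05 level.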